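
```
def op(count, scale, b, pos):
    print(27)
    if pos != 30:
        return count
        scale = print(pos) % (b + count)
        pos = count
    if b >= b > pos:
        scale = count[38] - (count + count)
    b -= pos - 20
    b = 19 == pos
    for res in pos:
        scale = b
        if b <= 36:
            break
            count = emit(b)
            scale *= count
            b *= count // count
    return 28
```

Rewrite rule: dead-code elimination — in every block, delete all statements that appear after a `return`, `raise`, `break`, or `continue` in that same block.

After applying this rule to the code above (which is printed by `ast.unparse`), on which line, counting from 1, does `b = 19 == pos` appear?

8

Transformed code:
def op(count, scale, b, pos):
    print(27)
    if pos != 30:
        return count
    if b >= b > pos:
        scale = count[38] - (count + count)
    b -= pos - 20
    b = 19 == pos
    for res in pos:
        scale = b
        if b <= 36:
            break
    return 28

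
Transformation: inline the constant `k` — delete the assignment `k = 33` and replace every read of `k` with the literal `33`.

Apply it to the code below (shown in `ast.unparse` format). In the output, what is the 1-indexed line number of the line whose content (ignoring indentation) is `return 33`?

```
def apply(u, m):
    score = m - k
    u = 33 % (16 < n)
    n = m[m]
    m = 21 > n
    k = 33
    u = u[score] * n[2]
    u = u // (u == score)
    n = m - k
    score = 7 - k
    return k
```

10

Transformed code:
def apply(u, m):
    score = m - 33
    u = 33 % (16 < n)
    n = m[m]
    m = 21 > n
    u = u[score] * n[2]
    u = u // (u == score)
    n = m - 33
    score = 7 - 33
    return 33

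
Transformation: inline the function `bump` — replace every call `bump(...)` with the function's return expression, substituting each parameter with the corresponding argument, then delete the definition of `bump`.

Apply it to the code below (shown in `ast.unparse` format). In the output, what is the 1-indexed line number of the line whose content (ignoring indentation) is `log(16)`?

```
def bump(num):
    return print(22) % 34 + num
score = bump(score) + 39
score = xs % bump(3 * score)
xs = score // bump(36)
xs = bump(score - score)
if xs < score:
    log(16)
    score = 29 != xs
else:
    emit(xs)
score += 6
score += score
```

6

Transformed code:
score = print(22) % 34 + score + 39
score = xs % (print(22) % 34 + 3 * score)
xs = score // (print(22) % 34 + 36)
xs = print(22) % 34 + (score - score)
if xs < score:
    log(16)
    score = 29 != xs
else:
    emit(xs)
score += 6
score += score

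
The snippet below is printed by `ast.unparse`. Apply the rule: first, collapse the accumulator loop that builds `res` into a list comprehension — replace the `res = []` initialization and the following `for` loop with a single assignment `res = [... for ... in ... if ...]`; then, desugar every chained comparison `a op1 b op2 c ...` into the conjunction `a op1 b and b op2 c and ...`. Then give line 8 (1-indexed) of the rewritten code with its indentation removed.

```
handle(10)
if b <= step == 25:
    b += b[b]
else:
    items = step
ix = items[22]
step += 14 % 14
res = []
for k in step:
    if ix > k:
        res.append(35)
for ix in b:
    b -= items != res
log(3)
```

res = [35 for k in step if ix > k]

Transformed code:
handle(10)
if b <= step and step == 25:
    b += b[b]
else:
    items = step
ix = items[22]
step += 14 % 14
res = [35 for k in step if ix > k]
for ix in b:
    b -= items != res
log(3)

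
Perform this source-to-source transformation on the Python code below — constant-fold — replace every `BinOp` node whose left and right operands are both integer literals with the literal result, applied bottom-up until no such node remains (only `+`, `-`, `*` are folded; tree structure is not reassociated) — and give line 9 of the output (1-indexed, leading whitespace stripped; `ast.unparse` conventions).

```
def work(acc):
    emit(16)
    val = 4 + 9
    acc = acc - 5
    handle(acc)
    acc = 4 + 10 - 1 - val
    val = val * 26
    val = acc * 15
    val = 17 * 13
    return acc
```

val = 221

Transformed code:
def work(acc):
    emit(16)
    val = 13
    acc = acc - 5
    handle(acc)
    acc = 13 - val
    val = val * 26
    val = acc * 15
    val = 221
    return acc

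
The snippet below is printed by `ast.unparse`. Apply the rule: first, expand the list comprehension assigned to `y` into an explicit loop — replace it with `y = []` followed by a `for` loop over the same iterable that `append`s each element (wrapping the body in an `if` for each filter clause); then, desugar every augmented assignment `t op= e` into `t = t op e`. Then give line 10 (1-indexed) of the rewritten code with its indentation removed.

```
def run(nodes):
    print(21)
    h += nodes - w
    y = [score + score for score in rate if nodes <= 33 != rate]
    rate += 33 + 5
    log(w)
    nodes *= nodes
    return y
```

Transformed code:
def run(nodes):
    print(21)
    h = h + (nodes - w)
    y = []
    for score in rate:
        if nodes <= 33 != rate:
            y.append(score + score)
    rate = rate + (33 + 5)
    log(w)
    nodes = nodes * nodes
    return y

nodes = nodes * nodes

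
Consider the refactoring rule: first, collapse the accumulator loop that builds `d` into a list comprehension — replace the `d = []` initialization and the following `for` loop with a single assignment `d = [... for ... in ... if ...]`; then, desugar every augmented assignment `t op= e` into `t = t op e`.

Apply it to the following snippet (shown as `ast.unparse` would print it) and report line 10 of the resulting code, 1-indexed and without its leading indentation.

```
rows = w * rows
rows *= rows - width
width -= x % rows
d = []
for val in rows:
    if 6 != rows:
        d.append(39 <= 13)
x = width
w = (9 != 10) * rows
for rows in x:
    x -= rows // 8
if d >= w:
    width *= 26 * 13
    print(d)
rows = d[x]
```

width = width * (26 * 13)

Transformed code:
rows = w * rows
rows = rows * (rows - width)
width = width - x % rows
d = [39 <= 13 for val in rows if 6 != rows]
x = width
w = (9 != 10) * rows
for rows in x:
    x = x - rows // 8
if d >= w:
    width = width * (26 * 13)
    print(d)
rows = d[x]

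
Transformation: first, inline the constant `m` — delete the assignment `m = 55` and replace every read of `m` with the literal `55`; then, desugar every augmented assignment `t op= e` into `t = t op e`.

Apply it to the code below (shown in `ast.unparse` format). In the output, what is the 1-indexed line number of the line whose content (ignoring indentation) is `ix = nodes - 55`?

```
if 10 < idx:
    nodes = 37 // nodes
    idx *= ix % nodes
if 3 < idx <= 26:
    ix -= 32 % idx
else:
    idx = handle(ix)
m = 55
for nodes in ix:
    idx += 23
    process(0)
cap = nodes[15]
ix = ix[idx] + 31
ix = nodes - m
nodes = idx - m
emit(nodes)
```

Transformed code:
if 10 < idx:
    nodes = 37 // nodes
    idx = idx * (ix % nodes)
if 3 < idx <= 26:
    ix = ix - 32 % idx
else:
    idx = handle(ix)
for nodes in ix:
    idx = idx + 23
    process(0)
cap = nodes[15]
ix = ix[idx] + 31
ix = nodes - 55
nodes = idx - 55
emit(nodes)

13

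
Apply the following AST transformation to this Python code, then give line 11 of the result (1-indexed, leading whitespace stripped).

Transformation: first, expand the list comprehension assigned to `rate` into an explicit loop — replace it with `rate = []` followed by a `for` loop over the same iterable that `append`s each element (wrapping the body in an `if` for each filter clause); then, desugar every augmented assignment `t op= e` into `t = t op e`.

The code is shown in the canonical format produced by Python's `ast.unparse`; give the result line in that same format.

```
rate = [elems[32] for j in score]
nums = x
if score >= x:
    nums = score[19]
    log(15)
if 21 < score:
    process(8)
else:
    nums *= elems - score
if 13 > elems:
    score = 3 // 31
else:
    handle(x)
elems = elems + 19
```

nums = nums * (elems - score)

Transformed code:
rate = []
for j in score:
    rate.append(elems[32])
nums = x
if score >= x:
    nums = score[19]
    log(15)
if 21 < score:
    process(8)
else:
    nums = nums * (elems - score)
if 13 > elems:
    score = 3 // 31
else:
    handle(x)
elems = elems + 19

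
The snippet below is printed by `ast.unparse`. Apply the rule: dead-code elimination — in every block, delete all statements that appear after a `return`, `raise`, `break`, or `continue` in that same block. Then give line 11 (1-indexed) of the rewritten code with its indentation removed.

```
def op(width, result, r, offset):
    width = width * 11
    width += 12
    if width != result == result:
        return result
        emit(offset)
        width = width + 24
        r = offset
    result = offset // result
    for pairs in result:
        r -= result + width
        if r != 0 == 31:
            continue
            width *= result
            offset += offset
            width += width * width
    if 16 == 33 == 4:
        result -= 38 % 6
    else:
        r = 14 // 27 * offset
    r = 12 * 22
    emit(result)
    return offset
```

Transformed code:
def op(width, result, r, offset):
    width = width * 11
    width += 12
    if width != result == result:
        return result
    result = offset // result
    for pairs in result:
        r -= result + width
        if r != 0 == 31:
            continue
    if 16 == 33 == 4:
        result -= 38 % 6
    else:
        r = 14 // 27 * offset
    r = 12 * 22
    emit(result)
    return offset

if 16 == 33 == 4:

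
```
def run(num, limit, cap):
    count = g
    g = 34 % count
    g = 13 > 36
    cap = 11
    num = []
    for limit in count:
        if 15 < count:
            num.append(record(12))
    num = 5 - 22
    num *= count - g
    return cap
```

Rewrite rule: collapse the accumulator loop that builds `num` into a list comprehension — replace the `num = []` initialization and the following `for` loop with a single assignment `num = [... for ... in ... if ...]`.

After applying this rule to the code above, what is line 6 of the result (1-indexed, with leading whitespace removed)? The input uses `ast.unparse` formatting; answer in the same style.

Transformed code:
def run(num, limit, cap):
    count = g
    g = 34 % count
    g = 13 > 36
    cap = 11
    num = [record(12) for limit in count if 15 < count]
    num = 5 - 22
    num *= count - g
    return cap

num = [record(12) for limit in count if 15 < count]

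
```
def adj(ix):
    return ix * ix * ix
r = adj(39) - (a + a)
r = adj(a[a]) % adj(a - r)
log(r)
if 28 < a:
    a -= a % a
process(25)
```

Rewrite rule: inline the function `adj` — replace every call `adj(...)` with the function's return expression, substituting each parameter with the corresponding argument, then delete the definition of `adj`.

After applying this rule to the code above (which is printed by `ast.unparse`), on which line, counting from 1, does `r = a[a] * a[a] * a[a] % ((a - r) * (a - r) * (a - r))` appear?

Transformed code:
r = 39 * 39 * 39 - (a + a)
r = a[a] * a[a] * a[a] % ((a - r) * (a - r) * (a - r))
log(r)
if 28 < a:
    a -= a % a
process(25)

2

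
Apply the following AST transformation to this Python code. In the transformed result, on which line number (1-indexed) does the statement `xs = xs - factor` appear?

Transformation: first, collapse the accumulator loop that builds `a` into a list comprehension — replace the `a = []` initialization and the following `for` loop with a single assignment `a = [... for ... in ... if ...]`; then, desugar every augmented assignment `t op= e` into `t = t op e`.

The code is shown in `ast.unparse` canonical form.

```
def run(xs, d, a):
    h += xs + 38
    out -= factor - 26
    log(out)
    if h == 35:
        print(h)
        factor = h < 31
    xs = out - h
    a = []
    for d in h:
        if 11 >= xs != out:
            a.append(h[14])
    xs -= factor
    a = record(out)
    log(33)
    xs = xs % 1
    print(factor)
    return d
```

10

Transformed code:
def run(xs, d, a):
    h = h + (xs + 38)
    out = out - (factor - 26)
    log(out)
    if h == 35:
        print(h)
        factor = h < 31
    xs = out - h
    a = [h[14] for d in h if 11 >= xs != out]
    xs = xs - factor
    a = record(out)
    log(33)
    xs = xs % 1
    print(factor)
    return d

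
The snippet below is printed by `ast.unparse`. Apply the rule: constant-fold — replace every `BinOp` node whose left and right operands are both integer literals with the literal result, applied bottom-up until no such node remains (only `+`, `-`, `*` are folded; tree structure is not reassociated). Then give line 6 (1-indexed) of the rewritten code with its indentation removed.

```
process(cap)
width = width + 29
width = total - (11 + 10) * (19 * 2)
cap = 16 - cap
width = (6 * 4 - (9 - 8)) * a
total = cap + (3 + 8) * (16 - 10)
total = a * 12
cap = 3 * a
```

Transformed code:
process(cap)
width = width + 29
width = total - 798
cap = 16 - cap
width = 23 * a
total = cap + 66
total = a * 12
cap = 3 * a

total = cap + 66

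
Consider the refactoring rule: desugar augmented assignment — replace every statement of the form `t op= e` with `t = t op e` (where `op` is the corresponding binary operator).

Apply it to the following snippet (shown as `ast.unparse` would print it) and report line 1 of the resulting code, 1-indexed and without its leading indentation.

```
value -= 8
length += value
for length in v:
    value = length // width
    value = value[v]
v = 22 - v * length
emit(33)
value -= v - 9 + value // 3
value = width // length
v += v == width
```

value = value - 8

Transformed code:
value = value - 8
length = length + value
for length in v:
    value = length // width
    value = value[v]
v = 22 - v * length
emit(33)
value = value - (v - 9 + value // 3)
value = width // length
v = v + (v == width)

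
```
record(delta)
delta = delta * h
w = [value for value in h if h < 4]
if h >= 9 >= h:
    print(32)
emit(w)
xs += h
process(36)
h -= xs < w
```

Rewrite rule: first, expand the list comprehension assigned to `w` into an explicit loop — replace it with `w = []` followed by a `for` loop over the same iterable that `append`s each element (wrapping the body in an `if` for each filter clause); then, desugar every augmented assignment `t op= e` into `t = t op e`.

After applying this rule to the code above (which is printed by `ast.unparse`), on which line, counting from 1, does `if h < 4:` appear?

5

Transformed code:
record(delta)
delta = delta * h
w = []
for value in h:
    if h < 4:
        w.append(value)
if h >= 9 >= h:
    print(32)
emit(w)
xs = xs + h
process(36)
h = h - (xs < w)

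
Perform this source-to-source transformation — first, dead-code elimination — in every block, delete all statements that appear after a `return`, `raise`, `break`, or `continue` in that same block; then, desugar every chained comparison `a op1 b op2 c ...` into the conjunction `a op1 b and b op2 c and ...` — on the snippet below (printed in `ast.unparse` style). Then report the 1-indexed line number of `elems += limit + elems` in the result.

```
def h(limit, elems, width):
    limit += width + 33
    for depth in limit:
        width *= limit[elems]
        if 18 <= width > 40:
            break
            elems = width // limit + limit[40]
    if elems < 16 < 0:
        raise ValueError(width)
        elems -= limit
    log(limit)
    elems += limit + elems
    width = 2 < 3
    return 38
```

10

Transformed code:
def h(limit, elems, width):
    limit += width + 33
    for depth in limit:
        width *= limit[elems]
        if 18 <= width and width > 40:
            break
    if elems < 16 and 16 < 0:
        raise ValueError(width)
    log(limit)
    elems += limit + elems
    width = 2 < 3
    return 38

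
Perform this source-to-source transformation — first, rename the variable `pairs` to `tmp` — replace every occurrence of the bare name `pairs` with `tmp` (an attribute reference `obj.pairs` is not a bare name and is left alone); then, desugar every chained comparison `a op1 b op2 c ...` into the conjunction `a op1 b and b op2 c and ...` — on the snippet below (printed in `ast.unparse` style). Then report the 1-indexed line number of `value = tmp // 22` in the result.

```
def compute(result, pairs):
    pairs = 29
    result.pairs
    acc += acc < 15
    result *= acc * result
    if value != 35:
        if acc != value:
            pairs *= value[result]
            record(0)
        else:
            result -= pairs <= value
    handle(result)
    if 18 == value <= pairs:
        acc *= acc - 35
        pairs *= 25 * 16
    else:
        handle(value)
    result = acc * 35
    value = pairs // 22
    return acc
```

Transformed code:
def compute(result, tmp):
    tmp = 29
    result.pairs
    acc += acc < 15
    result *= acc * result
    if value != 35:
        if acc != value:
            tmp *= value[result]
            record(0)
        else:
            result -= tmp <= value
    handle(result)
    if 18 == value and value <= tmp:
        acc *= acc - 35
        tmp *= 25 * 16
    else:
        handle(value)
    result = acc * 35
    value = tmp // 22
    return acc

19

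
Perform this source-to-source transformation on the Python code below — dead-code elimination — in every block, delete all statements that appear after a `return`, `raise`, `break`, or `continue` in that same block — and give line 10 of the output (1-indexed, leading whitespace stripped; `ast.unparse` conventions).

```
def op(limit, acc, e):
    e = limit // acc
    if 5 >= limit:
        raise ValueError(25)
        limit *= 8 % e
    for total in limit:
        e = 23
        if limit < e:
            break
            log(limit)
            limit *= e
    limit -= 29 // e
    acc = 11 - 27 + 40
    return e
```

acc = 11 - 27 + 40

Transformed code:
def op(limit, acc, e):
    e = limit // acc
    if 5 >= limit:
        raise ValueError(25)
    for total in limit:
        e = 23
        if limit < e:
            break
    limit -= 29 // e
    acc = 11 - 27 + 40
    return e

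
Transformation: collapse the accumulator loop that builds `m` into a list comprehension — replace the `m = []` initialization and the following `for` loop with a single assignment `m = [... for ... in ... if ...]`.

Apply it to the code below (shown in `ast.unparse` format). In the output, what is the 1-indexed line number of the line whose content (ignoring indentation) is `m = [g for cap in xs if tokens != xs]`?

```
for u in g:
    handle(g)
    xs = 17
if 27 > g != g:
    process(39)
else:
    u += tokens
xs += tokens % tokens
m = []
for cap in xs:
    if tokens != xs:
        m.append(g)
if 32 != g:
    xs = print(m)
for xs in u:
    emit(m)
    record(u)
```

Transformed code:
for u in g:
    handle(g)
    xs = 17
if 27 > g != g:
    process(39)
else:
    u += tokens
xs += tokens % tokens
m = [g for cap in xs if tokens != xs]
if 32 != g:
    xs = print(m)
for xs in u:
    emit(m)
    record(u)

9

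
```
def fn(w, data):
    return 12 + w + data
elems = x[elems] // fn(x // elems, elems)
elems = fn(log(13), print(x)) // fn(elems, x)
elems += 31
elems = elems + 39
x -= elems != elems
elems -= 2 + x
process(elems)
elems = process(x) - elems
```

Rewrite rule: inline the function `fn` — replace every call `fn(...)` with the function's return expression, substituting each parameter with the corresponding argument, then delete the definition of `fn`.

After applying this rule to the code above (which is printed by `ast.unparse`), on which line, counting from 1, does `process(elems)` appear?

7

Transformed code:
elems = x[elems] // (12 + x // elems + elems)
elems = (12 + log(13) + print(x)) // (12 + elems + x)
elems += 31
elems = elems + 39
x -= elems != elems
elems -= 2 + x
process(elems)
elems = process(x) - elems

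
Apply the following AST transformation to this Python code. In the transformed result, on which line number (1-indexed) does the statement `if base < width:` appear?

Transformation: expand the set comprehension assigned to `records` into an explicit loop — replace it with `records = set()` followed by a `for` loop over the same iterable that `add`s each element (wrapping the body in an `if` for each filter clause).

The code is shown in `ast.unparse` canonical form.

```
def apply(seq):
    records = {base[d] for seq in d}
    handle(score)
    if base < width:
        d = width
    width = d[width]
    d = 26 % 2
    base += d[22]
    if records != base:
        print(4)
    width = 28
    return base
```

Transformed code:
def apply(seq):
    records = set()
    for seq in d:
        records.add(base[d])
    handle(score)
    if base < width:
        d = width
    width = d[width]
    d = 26 % 2
    base += d[22]
    if records != base:
        print(4)
    width = 28
    return base

6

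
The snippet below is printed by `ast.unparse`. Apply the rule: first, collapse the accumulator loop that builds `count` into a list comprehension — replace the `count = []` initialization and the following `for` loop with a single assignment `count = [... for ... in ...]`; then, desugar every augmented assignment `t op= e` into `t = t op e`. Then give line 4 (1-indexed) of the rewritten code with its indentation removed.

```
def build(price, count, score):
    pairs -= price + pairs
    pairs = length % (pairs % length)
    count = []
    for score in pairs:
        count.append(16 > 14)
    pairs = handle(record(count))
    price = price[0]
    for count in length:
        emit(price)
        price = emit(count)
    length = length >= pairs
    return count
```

Transformed code:
def build(price, count, score):
    pairs = pairs - (price + pairs)
    pairs = length % (pairs % length)
    count = [16 > 14 for score in pairs]
    pairs = handle(record(count))
    price = price[0]
    for count in length:
        emit(price)
        price = emit(count)
    length = length >= pairs
    return count

count = [16 > 14 for score in pairs]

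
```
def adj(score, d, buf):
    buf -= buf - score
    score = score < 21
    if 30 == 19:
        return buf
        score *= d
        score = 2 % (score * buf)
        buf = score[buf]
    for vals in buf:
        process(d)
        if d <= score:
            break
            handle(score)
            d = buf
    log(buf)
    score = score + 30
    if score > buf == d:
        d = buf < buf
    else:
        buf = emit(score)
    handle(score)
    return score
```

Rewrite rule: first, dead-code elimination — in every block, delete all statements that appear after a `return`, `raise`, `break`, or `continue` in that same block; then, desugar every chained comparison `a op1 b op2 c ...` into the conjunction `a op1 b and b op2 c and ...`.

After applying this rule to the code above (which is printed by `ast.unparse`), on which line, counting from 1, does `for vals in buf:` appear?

Transformed code:
def adj(score, d, buf):
    buf -= buf - score
    score = score < 21
    if 30 == 19:
        return buf
    for vals in buf:
        process(d)
        if d <= score:
            break
    log(buf)
    score = score + 30
    if score > buf and buf == d:
        d = buf < buf
    else:
        buf = emit(score)
    handle(score)
    return score

6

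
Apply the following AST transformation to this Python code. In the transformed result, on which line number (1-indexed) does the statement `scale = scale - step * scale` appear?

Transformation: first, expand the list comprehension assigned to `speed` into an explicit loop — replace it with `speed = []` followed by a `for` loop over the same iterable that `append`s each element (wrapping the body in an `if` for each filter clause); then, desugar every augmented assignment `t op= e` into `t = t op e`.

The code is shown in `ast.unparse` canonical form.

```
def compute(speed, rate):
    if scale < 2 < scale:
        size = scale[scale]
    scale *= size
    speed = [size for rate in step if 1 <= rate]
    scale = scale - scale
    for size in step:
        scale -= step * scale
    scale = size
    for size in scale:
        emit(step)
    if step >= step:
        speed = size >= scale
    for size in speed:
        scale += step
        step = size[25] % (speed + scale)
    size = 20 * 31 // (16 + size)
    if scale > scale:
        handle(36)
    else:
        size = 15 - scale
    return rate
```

11

Transformed code:
def compute(speed, rate):
    if scale < 2 < scale:
        size = scale[scale]
    scale = scale * size
    speed = []
    for rate in step:
        if 1 <= rate:
            speed.append(size)
    scale = scale - scale
    for size in step:
        scale = scale - step * scale
    scale = size
    for size in scale:
        emit(step)
    if step >= step:
        speed = size >= scale
    for size in speed:
        scale = scale + step
        step = size[25] % (speed + scale)
    size = 20 * 31 // (16 + size)
    if scale > scale:
        handle(36)
    else:
        size = 15 - scale
    return rate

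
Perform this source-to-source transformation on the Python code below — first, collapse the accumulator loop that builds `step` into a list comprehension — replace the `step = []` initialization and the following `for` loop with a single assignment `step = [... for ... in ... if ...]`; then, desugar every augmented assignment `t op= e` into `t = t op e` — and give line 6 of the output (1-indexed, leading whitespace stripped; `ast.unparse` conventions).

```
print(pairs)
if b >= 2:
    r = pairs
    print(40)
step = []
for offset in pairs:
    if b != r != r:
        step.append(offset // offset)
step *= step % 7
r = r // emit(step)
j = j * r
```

Transformed code:
print(pairs)
if b >= 2:
    r = pairs
    print(40)
step = [offset // offset for offset in pairs if b != r != r]
step = step * (step % 7)
r = r // emit(step)
j = j * r

step = step * (step % 7)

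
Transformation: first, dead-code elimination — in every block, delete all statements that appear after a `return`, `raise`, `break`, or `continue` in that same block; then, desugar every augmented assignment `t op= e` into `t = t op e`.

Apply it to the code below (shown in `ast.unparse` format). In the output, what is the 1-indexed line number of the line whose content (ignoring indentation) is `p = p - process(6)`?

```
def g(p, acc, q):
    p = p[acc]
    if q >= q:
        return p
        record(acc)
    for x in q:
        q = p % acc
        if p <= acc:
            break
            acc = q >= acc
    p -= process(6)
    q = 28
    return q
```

9

Transformed code:
def g(p, acc, q):
    p = p[acc]
    if q >= q:
        return p
    for x in q:
        q = p % acc
        if p <= acc:
            break
    p = p - process(6)
    q = 28
    return q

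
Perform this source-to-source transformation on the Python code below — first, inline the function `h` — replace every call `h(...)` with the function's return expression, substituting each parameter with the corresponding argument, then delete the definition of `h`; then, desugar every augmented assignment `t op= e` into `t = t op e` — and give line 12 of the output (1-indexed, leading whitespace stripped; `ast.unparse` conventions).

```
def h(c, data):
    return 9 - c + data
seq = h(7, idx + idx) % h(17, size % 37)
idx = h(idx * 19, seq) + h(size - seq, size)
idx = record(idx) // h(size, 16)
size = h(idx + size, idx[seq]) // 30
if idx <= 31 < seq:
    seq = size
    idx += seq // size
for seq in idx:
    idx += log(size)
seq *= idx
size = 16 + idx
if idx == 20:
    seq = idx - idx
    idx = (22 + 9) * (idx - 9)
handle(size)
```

if idx == 20:

Transformed code:
seq = (9 - 7 + (idx + idx)) % (9 - 17 + size % 37)
idx = 9 - idx * 19 + seq + (9 - (size - seq) + size)
idx = record(idx) // (9 - size + 16)
size = (9 - (idx + size) + idx[seq]) // 30
if idx <= 31 < seq:
    seq = size
    idx = idx + seq // size
for seq in idx:
    idx = idx + log(size)
seq = seq * idx
size = 16 + idx
if idx == 20:
    seq = idx - idx
    idx = (22 + 9) * (idx - 9)
handle(size)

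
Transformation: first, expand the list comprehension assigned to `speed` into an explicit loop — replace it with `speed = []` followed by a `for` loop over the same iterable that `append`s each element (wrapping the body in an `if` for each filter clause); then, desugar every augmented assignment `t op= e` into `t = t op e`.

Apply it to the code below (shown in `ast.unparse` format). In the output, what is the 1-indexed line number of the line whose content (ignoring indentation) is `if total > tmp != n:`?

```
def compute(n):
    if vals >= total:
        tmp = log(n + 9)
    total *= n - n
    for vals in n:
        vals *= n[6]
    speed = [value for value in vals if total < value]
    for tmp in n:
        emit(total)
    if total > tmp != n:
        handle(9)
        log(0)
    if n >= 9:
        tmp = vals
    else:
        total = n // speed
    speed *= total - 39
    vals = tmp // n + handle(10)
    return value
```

Transformed code:
def compute(n):
    if vals >= total:
        tmp = log(n + 9)
    total = total * (n - n)
    for vals in n:
        vals = vals * n[6]
    speed = []
    for value in vals:
        if total < value:
            speed.append(value)
    for tmp in n:
        emit(total)
    if total > tmp != n:
        handle(9)
        log(0)
    if n >= 9:
        tmp = vals
    else:
        total = n // speed
    speed = speed * (total - 39)
    vals = tmp // n + handle(10)
    return value

13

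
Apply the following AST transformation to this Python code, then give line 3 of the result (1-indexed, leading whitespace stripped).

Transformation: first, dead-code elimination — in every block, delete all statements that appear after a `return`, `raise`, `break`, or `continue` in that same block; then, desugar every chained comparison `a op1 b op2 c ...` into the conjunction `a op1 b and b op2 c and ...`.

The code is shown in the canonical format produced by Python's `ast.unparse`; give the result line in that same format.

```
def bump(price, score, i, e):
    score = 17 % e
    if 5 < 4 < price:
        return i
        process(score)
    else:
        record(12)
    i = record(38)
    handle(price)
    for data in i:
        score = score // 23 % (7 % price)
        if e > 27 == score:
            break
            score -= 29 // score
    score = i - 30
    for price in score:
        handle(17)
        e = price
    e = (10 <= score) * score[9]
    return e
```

if 5 < 4 and 4 < price:

Transformed code:
def bump(price, score, i, e):
    score = 17 % e
    if 5 < 4 and 4 < price:
        return i
    else:
        record(12)
    i = record(38)
    handle(price)
    for data in i:
        score = score // 23 % (7 % price)
        if e > 27 and 27 == score:
            break
    score = i - 30
    for price in score:
        handle(17)
        e = price
    e = (10 <= score) * score[9]
    return e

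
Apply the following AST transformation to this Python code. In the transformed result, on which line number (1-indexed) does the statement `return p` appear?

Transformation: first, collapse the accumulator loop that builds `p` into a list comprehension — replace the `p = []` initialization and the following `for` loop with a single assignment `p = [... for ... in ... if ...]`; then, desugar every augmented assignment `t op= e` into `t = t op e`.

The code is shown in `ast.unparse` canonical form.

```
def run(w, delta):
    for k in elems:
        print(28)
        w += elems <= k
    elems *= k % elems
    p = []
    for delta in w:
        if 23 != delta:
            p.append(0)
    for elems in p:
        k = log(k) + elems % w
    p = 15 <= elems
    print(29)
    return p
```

11

Transformed code:
def run(w, delta):
    for k in elems:
        print(28)
        w = w + (elems <= k)
    elems = elems * (k % elems)
    p = [0 for delta in w if 23 != delta]
    for elems in p:
        k = log(k) + elems % w
    p = 15 <= elems
    print(29)
    return p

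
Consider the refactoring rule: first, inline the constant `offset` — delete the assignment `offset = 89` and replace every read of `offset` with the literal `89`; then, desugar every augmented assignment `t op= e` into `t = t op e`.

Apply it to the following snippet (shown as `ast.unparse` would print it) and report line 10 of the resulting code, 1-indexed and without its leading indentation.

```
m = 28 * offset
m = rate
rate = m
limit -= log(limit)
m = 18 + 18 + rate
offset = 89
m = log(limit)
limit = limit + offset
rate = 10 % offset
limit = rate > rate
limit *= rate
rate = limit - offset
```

limit = limit * rate

Transformed code:
m = 28 * 89
m = rate
rate = m
limit = limit - log(limit)
m = 18 + 18 + rate
m = log(limit)
limit = limit + 89
rate = 10 % 89
limit = rate > rate
limit = limit * rate
rate = limit - 89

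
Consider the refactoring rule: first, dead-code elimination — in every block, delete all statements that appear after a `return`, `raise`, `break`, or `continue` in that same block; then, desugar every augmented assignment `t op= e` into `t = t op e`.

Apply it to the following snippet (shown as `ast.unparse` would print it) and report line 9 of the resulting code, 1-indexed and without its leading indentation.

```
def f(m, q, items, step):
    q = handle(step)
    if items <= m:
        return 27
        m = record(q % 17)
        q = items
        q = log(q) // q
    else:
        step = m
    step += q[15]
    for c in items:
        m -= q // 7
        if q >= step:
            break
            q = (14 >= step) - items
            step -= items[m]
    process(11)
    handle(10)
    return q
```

m = m - q // 7

Transformed code:
def f(m, q, items, step):
    q = handle(step)
    if items <= m:
        return 27
    else:
        step = m
    step = step + q[15]
    for c in items:
        m = m - q // 7
        if q >= step:
            break
    process(11)
    handle(10)
    return q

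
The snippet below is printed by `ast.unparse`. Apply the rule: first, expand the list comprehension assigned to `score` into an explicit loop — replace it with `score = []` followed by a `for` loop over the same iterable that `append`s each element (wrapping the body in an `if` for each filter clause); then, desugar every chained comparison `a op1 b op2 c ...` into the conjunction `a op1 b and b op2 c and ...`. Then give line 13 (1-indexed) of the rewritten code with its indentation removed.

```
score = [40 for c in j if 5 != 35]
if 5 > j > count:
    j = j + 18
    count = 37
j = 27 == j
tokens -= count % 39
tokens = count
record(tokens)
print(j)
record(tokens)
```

Transformed code:
score = []
for c in j:
    if 5 != 35:
        score.append(40)
if 5 > j and j > count:
    j = j + 18
    count = 37
j = 27 == j
tokens -= count % 39
tokens = count
record(tokens)
print(j)
record(tokens)

record(tokens)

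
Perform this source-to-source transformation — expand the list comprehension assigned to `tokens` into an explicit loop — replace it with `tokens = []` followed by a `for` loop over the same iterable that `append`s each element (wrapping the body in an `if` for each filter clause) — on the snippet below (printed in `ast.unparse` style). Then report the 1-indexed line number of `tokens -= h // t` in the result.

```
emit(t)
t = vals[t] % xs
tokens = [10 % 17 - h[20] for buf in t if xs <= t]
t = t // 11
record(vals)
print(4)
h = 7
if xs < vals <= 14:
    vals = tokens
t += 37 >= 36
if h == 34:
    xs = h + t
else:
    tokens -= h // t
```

17

Transformed code:
emit(t)
t = vals[t] % xs
tokens = []
for buf in t:
    if xs <= t:
        tokens.append(10 % 17 - h[20])
t = t // 11
record(vals)
print(4)
h = 7
if xs < vals <= 14:
    vals = tokens
t += 37 >= 36
if h == 34:
    xs = h + t
else:
    tokens -= h // t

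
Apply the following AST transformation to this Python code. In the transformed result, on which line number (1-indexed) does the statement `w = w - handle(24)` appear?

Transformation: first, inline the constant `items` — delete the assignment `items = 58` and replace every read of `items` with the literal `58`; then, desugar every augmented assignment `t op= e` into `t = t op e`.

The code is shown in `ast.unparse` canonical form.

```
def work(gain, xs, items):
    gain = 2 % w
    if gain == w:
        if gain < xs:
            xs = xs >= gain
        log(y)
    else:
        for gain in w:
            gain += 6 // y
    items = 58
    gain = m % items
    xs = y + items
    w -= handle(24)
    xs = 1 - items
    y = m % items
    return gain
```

12

Transformed code:
def work(gain, xs, items):
    gain = 2 % w
    if gain == w:
        if gain < xs:
            xs = xs >= gain
        log(y)
    else:
        for gain in w:
            gain = gain + 6 // y
    gain = m % 58
    xs = y + 58
    w = w - handle(24)
    xs = 1 - 58
    y = m % 58
    return gain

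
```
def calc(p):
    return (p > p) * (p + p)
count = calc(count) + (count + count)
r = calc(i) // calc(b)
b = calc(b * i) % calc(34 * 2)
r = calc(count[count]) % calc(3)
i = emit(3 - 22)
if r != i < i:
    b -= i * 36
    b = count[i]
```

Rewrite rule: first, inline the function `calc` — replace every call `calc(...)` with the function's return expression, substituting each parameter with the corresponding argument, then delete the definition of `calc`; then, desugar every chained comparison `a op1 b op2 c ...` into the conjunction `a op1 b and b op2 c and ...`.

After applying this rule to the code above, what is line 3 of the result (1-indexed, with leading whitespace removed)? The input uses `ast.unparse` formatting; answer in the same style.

Transformed code:
count = (count > count) * (count + count) + (count + count)
r = (i > i) * (i + i) // ((b > b) * (b + b))
b = (b * i > b * i) * (b * i + b * i) % ((34 * 2 > 34 * 2) * (34 * 2 + 34 * 2))
r = (count[count] > count[count]) * (count[count] + count[count]) % ((3 > 3) * (3 + 3))
i = emit(3 - 22)
if r != i and i < i:
    b -= i * 36
    b = count[i]

b = (b * i > b * i) * (b * i + b * i) % ((34 * 2 > 34 * 2) * (34 * 2 + 34 * 2))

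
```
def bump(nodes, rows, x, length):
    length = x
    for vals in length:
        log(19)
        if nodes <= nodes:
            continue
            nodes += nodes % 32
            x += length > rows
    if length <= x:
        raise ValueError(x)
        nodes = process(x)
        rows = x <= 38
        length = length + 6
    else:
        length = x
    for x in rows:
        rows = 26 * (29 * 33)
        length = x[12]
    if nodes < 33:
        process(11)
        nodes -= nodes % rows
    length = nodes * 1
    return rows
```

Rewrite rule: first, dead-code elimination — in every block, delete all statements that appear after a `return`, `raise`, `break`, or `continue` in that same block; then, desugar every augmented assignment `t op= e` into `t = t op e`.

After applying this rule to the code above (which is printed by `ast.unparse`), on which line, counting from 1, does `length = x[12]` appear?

13

Transformed code:
def bump(nodes, rows, x, length):
    length = x
    for vals in length:
        log(19)
        if nodes <= nodes:
            continue
    if length <= x:
        raise ValueError(x)
    else:
        length = x
    for x in rows:
        rows = 26 * (29 * 33)
        length = x[12]
    if nodes < 33:
        process(11)
        nodes = nodes - nodes % rows
    length = nodes * 1
    return rows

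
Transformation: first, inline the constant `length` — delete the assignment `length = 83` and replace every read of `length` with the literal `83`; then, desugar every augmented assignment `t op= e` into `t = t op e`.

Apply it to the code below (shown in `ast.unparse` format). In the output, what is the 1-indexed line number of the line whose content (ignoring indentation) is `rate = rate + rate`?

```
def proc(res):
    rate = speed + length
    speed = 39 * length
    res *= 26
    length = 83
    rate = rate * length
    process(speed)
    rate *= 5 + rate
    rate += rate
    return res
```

Transformed code:
def proc(res):
    rate = speed + 83
    speed = 39 * 83
    res = res * 26
    rate = rate * 83
    process(speed)
    rate = rate * (5 + rate)
    rate = rate + rate
    return res

8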